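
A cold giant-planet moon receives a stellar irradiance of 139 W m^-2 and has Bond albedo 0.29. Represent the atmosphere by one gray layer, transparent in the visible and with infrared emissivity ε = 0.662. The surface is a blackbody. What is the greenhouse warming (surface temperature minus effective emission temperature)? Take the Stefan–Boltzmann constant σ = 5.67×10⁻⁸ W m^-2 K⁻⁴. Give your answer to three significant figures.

Effective emission temperature (TOA balance): σT_e⁴ = S(1−α)/4 = 24.67 W m^-2 → T_e = 144.4 K.
Surface balance with a leaky layer gives σT_s⁴ = σT_e⁴·2/(2−ε), so T_s = T_e·[2/(2−0.662)]^(1/4) = 159.7 K.
The atmosphere warms the surface by 15.27 K.

15.3 kelvin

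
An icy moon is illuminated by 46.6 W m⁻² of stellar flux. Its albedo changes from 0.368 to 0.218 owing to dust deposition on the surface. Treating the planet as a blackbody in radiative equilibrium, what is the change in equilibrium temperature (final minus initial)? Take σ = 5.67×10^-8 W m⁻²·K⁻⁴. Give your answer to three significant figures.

Before: T₁ = [46.60·0.632/(4σ)]^(1/4) = 106.7 K.
After:  T₂ = [46.60·0.782/(4σ)]^(1/4) = 112.6 K.
Change: 112.6 − 106.7 = 5.837 K.

5.84 K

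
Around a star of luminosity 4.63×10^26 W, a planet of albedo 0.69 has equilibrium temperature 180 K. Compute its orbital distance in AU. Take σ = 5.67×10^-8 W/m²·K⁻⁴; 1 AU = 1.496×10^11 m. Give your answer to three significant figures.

Required flux: S = 4σT⁴/(1−α) = 768.0 W/m².
S = L/(4πd²) → d = √(L/4πS) = √(4.63×10^26/(4π·768.0)) = 2.190×10^11 m = 1.464 AU.

1.46 AU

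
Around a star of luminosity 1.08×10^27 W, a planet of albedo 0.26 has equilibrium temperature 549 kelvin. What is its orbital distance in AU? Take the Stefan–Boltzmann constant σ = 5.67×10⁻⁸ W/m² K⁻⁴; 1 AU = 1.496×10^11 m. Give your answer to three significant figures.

0.371 AU

Energy balance gives S = 4σT⁴/(1−α) = 27840 W/m².
S = L/(4πd²) → d = √(L/4πS) = √(1.08×10^27/(4π·27840)) = 5.556×10^10 m = 0.3714 AU.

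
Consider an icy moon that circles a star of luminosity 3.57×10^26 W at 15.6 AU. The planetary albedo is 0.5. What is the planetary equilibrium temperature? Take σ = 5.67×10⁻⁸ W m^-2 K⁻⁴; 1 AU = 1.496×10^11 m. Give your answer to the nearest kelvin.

Orbital distance: d = 15.6 AU = 2.334×10^12 m.
S = L/(4πd²) = 5.216 W m^-2.
Averaging over the sphere, the absorbed flux is S(1−α)/4 = 0.6520 W m^-2.
Set σT⁴ = 0.6520 → T = (0.6520/σ)^(1/4) = 58.23 K.

58 K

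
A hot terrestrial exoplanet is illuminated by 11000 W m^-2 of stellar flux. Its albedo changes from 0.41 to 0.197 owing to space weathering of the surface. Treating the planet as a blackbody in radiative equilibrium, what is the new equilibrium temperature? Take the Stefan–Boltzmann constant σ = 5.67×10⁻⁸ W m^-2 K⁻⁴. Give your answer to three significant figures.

444 kelvin

T₂ = [S(1−α₂)/(4σ)]^(1/4) = [11000·0.803/(4σ)]^(1/4) = 444.2 K.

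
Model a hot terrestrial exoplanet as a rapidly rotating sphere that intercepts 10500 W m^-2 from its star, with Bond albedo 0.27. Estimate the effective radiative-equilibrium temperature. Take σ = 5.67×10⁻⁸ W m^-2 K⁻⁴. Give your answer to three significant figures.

429 K

The planet absorbs (1−α)S over its disc πR² and re-emits over 4πR², so the mean absorbed flux is (1−0.27)·10500/4 = 1916 W m^-2.
Balancing against σT⁴: T = (1916/5.67×10⁻⁸)^(1/4) = 428.8 K.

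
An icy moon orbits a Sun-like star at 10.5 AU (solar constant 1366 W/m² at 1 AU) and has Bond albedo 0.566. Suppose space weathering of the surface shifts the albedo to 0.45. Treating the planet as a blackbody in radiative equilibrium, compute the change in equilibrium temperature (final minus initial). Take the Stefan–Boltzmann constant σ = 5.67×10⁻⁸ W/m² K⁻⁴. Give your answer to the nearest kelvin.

4 kelvin

Flux at the orbit: S = 1366/(10.5)² = 12.39 W/m².
With α = 0.566, T₁ = 69.78 K.
After:  T₂ = [12.39·0.55/(4σ)]^(1/4) = 74.04 K.
Change: 74.04 − 69.78 = 4.257 K.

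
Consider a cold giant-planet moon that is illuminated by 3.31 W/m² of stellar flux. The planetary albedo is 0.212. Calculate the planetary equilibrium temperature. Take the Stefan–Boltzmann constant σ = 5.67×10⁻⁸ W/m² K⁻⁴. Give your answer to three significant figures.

58.2 kelvin

Absorbed flux (global mean): S(1−α)/4 = 3.310·0.788/4 = 0.6521 W/m².
Balancing against σT⁴: T = (0.6521/5.67×10⁻⁸)^(1/4) = 58.23 K.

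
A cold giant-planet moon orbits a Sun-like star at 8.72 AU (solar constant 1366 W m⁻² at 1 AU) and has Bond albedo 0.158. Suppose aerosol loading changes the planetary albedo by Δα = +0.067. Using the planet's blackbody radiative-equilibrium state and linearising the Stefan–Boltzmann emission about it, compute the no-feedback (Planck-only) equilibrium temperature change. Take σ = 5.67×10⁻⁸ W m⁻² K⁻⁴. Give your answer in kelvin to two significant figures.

Irradiance scales as 1/d², so S = 1366 W m⁻² × (1/8.72)² = 17.96 W m⁻².
The baseline emission temperature is T_e = 90.37 K.
ΔF = −(S/4)Δα = −(17.96/4)×(+0.067) = -0.3009 W m⁻².
Planck response: λ_P = 4σT_e³ = 4·5.67×10⁻⁸·(90.37)³ = 0.1674 W m⁻²/K.
So ΔT₀ = -0.3009/0.1674 = -1.80 K.

-1.8 K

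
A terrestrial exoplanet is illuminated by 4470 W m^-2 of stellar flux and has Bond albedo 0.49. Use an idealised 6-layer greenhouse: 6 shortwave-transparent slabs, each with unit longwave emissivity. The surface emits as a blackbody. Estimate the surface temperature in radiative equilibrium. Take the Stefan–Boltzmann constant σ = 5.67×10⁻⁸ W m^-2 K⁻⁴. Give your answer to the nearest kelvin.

Top-of-atmosphere balance: σT_e⁴ = S(1−α)/4 = 569.9 W m^-2 → T_e = 316.6 K.
Layer-by-layer balance gives σT_s⁴ = (N+1)σT_e⁴, so T_s = 7^¼·316.6 = 515.0 K.

515 kelvin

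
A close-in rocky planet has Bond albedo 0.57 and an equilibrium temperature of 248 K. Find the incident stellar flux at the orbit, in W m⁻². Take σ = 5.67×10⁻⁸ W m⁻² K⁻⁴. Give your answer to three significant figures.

From S(1−α)/4 = σT⁴: S = 4σT⁴/(1−α).
σT⁴ = 5.67×10⁻⁸·(248)⁴ = 214.5 W m⁻².
S = 4·214.5/0.43 = 1995 W m⁻².

2000 W m⁻²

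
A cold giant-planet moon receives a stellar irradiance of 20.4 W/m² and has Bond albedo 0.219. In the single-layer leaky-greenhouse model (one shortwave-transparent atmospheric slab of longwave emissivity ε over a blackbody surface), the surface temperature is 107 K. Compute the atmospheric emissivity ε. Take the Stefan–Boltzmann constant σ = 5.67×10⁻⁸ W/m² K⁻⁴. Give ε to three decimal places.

0.928

Effective temperature: T_e = [S(1−α)/(4σ)]^(1/4) = 91.55 K.
Inverting T_s⁴ = 2T_e⁴/(2−ε): (T_e/T_s)⁴ = 0.5359, so ε = 2(1 − 0.5359) = 0.9282.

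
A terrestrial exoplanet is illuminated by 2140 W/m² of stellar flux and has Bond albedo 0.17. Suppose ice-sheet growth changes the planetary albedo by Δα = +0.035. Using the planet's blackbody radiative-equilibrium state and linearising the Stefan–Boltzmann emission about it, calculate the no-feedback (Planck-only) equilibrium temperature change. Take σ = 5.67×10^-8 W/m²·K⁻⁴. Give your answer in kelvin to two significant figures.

-3.1 K

Reference equilibrium: T_e = [S(1−α)/(4σ)]^(1/4) = 297.5 K.
TOA radiative forcing: ΔF = −S·Δα/4 = −2140·(+0.035)/4 = -18.73 W/m².
Linearising σT⁴ gives d(σT⁴)/dT = 4σT_e³ = 5.971 W/m² per K.
Hence the no-feedback warming is ΔF/(4σT_e³) = -3.14 K.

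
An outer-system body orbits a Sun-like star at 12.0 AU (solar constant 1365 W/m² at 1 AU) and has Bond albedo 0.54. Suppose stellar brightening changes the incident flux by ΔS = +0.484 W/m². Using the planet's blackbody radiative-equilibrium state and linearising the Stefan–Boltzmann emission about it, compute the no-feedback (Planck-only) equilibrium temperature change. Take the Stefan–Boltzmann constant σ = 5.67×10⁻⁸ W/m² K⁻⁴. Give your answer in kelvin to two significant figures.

Irradiance scales as 1/d², so S = 1365 W/m² × (1/12.0)² = 9.479 W/m².
Reference equilibrium: T_e = [S(1−α)/(4σ)]^(1/4) = 66.22 K.
ΔF = Δ[S(1−α)]/4 = (1−0.54)·+0.484/4 = 0.05566 W/m².
The Planck feedback parameter is 4σT_e³ = 0.06585 W/m²/K.
ΔT₀ = ΔF/λ_P = 0.05566/0.06585 = 0.845 K.

0.85 kelvin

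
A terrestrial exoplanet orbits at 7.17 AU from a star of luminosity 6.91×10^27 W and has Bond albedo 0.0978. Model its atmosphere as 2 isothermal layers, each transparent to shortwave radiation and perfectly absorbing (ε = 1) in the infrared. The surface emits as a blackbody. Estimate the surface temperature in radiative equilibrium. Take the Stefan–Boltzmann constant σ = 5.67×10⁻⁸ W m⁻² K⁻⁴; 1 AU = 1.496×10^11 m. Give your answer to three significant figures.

275 K

d = 7.17 × 1.496×10^11 m = 1.073×10^12 m.
Spreading L over a sphere of radius d: S = 6.91×10^27/(4π·1.07×10^12²) = 477.9 W m⁻².
The effective emission temperature is T_e = [S(1−α)/(4σ)]^¼ = 208.8 K.
With N = 2 opaque layers, T_s = (N+1)^(1/4)·T_e = 3^(1/4)·208.8 = 274.8 K.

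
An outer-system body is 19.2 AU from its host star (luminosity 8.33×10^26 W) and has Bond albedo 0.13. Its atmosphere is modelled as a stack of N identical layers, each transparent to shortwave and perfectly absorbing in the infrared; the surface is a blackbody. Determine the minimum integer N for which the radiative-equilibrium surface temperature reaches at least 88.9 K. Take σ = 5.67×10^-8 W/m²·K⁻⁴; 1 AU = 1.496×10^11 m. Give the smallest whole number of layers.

2

d = 19.2 × 1.496×10^11 m = 2.872×10^12 m.
Spreading L over a sphere of radius d: S = 8.33×10^26/(4π·2.87×10^12²) = 8.035 W/m².
OLR = S(1−α)/4 = 1.748 W/m²; the top layer radiates at T_e = 74.51 K.
Need (N+1)T_e⁴ ≥ T_s⁴, i.e. N+1 ≥ (88.9/74.51)⁴ = 2.027.
The minimum whole number is N = 2.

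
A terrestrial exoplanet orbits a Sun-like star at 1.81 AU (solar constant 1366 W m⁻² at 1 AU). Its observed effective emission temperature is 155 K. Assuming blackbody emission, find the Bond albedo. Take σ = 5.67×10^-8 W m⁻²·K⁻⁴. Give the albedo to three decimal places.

Irradiance scales as 1/d², so S = 1366 W m⁻² × (1/1.81)² = 417.0 W m⁻².
From σT⁴ = S(1−α)/4 we invert for α: 1−α = 4σT⁴/S.
4σT⁴ = 4·5.67×10⁻⁸·(155)⁴ = 130.9 W m⁻².
1−α = 130.9/417.0 = 0.3140, so α = 0.6860.

0.686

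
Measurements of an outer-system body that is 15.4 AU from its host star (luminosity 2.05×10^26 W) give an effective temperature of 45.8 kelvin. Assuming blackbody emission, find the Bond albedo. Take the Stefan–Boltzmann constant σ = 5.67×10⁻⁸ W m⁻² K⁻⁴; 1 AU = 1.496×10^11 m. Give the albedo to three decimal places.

d = 15.4 × 1.496×10^11 m = 2.304×10^12 m.
Spreading L over a sphere of radius d: S = 2.05×10^26/(4π·2.30×10^12²) = 3.074 W m⁻².
Rearranging the radiative balance, α = 1 − 4σT⁴/S.
4σT⁴ = 4·5.67×10⁻⁸·(45.8)⁴ = 0.9979 W m⁻².
1−α = 0.9979/3.074 = 0.3247, so α = 0.6753.

0.675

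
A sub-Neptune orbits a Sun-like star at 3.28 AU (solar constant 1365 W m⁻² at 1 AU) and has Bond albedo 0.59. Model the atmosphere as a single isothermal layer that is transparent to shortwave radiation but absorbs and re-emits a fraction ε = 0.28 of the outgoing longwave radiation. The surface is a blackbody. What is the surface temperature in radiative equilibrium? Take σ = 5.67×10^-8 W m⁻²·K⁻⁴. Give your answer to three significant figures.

128 K

Irradiance scales as 1/d², so S = 1365 W m⁻² × (1/3.28)² = 126.9 W m⁻².
At the top of the atmosphere, σT_e⁴ = S(1−α)/4 = 13.00 W m⁻², giving T_e = 123.1 K.
The surface balance (absorbed SW + ε·downward IR = σT_s⁴) with T_a⁴ = T_s⁴/2 reduces to T_s = T_e·[2/(2−ε)]^¼ = 127.8 K.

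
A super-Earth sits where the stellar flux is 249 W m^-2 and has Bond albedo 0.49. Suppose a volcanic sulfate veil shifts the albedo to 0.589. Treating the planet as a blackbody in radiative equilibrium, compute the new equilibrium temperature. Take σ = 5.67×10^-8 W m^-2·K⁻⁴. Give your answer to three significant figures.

146 kelvin

T₂ = [S(1−α₂)/(4σ)]^(1/4) = [249.0·0.411/(4σ)]^(1/4) = 145.7 K.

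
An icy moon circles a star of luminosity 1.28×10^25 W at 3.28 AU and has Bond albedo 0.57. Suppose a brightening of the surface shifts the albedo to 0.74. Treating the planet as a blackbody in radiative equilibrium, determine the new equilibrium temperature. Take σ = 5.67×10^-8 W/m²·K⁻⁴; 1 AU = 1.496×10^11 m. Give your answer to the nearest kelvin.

Orbital distance: d = 3.28 AU = 4.907×10^11 m.
Spreading L over a sphere of radius d: S = 1.28×10^25/(4π·4.91×10^11²) = 4.230 W/m².
T₂ = [S(1−α₂)/(4σ)]^(1/4) = [4.230·0.26/(4σ)]^(1/4) = 46.93 K.

47 K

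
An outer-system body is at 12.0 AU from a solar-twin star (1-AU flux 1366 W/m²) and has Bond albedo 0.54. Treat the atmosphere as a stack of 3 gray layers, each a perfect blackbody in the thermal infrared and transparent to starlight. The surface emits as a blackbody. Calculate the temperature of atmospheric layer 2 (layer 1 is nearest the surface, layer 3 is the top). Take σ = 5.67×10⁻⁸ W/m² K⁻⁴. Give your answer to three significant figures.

78.8 K

Irradiance scales as 1/d², so S = 1366 W/m² × (1/12.0)² = 9.486 W/m².
The effective emission temperature is T_e = [S(1−α)/(4σ)]^¼ = 66.23 K.
The net upward flux σT_e⁴ is constant between every pair of levels, so T_k⁴ = (N+1−k)T_e⁴.
With k = 2: T_2 = (3+1−2)^¼·66.23 K = 78.76 K.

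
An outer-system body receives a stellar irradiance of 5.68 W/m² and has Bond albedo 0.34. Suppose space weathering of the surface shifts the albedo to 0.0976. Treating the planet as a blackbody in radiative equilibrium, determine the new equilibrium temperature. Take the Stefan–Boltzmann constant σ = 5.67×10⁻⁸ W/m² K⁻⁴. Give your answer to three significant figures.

New equilibrium: T₂ = [(1−0.0976)·5.680/(4σ)]^(1/4) = 68.95 K.

68.9 K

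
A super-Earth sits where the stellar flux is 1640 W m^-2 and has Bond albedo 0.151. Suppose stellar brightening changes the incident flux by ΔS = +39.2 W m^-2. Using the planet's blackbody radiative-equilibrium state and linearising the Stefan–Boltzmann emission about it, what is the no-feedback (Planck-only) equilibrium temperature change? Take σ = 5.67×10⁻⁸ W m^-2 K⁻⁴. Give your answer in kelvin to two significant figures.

1.7 K

The baseline emission temperature is T_e = 279.9 K.
ΔF = Δ[S(1−α)]/4 = (1−0.151)·+39.2/4 = 8.320 W m^-2.
Planck response: λ_P = 4σT_e³ = 4·5.67×10⁻⁸·(279.9)³ = 4.974 W m^-2/K.
So ΔT₀ = 8.320/4.974 = 1.67 K.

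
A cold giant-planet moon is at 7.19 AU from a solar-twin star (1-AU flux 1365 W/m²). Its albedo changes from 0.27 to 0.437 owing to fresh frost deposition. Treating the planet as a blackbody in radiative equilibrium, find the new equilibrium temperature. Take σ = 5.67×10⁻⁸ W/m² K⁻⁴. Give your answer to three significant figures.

Flux at the orbit: S = 1365/(7.19)² = 26.40 W/m².
New equilibrium: T₂ = [(1−0.437)·26.40/(4σ)]^(1/4) = 89.98 K.

90.0 K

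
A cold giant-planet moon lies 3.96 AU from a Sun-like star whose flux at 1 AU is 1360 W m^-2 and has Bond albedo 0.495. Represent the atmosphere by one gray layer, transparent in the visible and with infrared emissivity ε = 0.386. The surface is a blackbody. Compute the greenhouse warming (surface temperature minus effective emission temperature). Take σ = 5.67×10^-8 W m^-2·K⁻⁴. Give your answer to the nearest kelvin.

6 K

Flux at the orbit: S = 1360/(3.96)² = 86.73 W m^-2.
The planet radiates to space at T_e = [S(1−α)/(4σ)]^(1/4) = 117.9 K.
For a single slab of emissivity ε, T_s⁴ = 2T_e⁴/(2−ε); thus T_s = 117.9·(1.239)^(1/4) = 124.4 K.
T_s − T_e = 124.4 − 117.9 = 6.492 K.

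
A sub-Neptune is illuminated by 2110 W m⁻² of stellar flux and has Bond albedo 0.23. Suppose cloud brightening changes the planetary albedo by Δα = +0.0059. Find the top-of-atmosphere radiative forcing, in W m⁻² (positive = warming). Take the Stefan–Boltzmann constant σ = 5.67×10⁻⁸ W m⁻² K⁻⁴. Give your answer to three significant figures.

The change in absorbed flux is Δ[S(1−α)/4] = −SΔα/4 = -3.112 W m⁻².

-3.11 W m⁻²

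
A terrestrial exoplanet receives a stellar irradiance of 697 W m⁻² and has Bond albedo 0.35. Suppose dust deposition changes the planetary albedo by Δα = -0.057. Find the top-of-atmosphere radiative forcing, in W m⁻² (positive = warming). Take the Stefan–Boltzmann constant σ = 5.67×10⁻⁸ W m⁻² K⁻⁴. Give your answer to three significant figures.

TOA radiative forcing: ΔF = −S·Δα/4 = −697.0·(-0.057)/4 = 9.932 W m⁻².

9.93 W m⁻²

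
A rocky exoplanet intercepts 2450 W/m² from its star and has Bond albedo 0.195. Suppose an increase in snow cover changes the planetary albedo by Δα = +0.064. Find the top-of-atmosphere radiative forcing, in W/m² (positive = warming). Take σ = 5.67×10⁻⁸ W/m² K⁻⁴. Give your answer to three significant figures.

ΔF = −(S/4)Δα = −(2450/4)×(+0.064) = -39.20 W/m².

-39.2 W/m²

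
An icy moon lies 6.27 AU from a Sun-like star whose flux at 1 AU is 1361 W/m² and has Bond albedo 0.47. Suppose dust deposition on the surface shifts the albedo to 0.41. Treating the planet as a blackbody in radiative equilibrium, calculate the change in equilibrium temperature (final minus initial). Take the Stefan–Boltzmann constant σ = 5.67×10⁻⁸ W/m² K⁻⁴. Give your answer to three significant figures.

Irradiance scales as 1/d², so S = 1361 W/m² × (1/6.27)² = 34.62 W/m².
Initial: T₁ = [S(1−0.47)/(4σ)]^(1/4) = 94.84 K.
Final:   T₂ = [S(1−0.41)/(4σ)]^(1/4) = 97.42 K.
Change: 97.42 − 94.84 = 2.577 K.

2.58 K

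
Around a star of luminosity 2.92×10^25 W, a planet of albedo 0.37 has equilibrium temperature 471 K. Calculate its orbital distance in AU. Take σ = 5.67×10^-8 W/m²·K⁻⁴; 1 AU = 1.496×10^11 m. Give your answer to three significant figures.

0.0766 AU

Energy balance gives S = 4σT⁴/(1−α) = 17720 W/m².
From L = 4πd²S, d = √(2.92×10^25/(4π·17720)) = 1.145×10^10 m = 0.07655 AU.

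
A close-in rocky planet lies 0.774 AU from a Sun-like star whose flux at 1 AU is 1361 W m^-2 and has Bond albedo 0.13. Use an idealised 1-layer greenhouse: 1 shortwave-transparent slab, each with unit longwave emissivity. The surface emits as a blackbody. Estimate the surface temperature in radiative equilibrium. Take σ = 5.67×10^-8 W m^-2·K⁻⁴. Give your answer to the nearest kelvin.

By the inverse-square law, S = 1361/0.774² = 2272 W m^-2.
OLR = S(1−α)/4 = 494.1 W m^-2; the top layer radiates at T_e = 305.5 K.
For an N-layer opaque stack, T_s⁴ = (N+1)T_e⁴, hence T_s = (2)^(1/4)×305.5 K = 363.3 K.

363 K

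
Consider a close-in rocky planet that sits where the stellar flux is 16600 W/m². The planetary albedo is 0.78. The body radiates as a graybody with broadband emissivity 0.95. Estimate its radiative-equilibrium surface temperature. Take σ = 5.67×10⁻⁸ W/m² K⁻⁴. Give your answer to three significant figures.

361 K

The planet absorbs (1−α)S over its disc πR² and re-emits over 4πR², so the mean absorbed flux is (1−0.78)·16600/4 = 913.0 W/m².
Equating to εσT⁴ with ε = 0.95: T = (913.0/0.95σ)^(1/4) = 360.8 K.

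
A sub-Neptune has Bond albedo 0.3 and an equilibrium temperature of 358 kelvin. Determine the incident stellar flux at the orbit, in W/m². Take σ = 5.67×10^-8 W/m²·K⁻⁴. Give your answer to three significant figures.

5320 W/m²

From S(1−α)/4 = σT⁴: S = 4σT⁴/(1−α).
The emitted flux is σT⁴ = 931.4 W/m².
So S = 4×931.4/(1−0.3) = 5322 W/m².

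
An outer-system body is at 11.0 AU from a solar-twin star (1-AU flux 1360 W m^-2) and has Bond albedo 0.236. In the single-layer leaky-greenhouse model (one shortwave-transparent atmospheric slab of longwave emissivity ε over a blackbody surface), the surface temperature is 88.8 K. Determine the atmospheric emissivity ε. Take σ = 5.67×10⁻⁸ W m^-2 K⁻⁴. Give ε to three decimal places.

By the inverse-square law, S = 1360/11.0² = 11.24 W m^-2.
Effective temperature: T_e = [S(1−α)/(4σ)]^(1/4) = 78.44 K.
T_s⁴ = T_e⁴·2/(2−ε) → ε = 2 − 2(T_e/T_s)⁴ = 2 − 2·(78.44/88.8)⁴ = 0.7822.

0.782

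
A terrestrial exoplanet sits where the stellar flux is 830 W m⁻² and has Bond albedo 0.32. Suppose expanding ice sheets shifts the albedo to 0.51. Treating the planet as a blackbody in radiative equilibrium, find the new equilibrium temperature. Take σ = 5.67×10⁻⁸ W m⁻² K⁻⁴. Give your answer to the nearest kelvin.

206 K

With the new albedo, S(1−α₂)/4 = 101.7 W m⁻², so T₂ = 205.8 K.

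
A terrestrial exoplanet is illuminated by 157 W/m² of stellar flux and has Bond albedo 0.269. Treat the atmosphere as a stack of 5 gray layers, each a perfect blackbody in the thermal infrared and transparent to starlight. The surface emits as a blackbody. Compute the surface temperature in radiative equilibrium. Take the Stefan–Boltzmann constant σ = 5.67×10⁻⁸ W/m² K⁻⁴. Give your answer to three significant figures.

235 K

OLR = S(1−α)/4 = 28.69 W/m²; the top layer radiates at T_e = 150.0 K.
For an N-layer opaque stack, T_s⁴ = (N+1)T_e⁴, hence T_s = (6)^(1/4)×150.0 K = 234.7 K.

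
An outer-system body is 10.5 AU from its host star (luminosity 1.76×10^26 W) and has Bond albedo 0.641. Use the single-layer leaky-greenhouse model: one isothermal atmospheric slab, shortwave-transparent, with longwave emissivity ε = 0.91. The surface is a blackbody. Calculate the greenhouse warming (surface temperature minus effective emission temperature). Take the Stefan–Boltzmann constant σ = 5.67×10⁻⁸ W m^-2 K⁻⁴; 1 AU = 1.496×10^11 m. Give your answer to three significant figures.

Orbital distance: d = 10.5 AU = 1.571×10^12 m.
Flux at the orbit: S = L/(4πd²) = 1.76×10^26/(4π·(1.57×10^12)²) = 5.676 W m^-2.
At the top of the atmosphere, σT_e⁴ = S(1−α)/4 = 0.5094 W m^-2, giving T_e = 54.75 K.
Surface balance with a leaky layer gives σT_s⁴ = σT_e⁴·2/(2−ε), so T_s = T_e·[2/(2−0.91)]^(1/4) = 63.72 K.
Greenhouse warming: T_s − T_e = 8.971 K.

8.97 K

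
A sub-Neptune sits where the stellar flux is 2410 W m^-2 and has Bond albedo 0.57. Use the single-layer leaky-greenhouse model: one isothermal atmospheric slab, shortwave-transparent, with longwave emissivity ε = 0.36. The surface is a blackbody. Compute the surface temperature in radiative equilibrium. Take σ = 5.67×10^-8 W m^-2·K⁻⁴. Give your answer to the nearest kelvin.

273 K

At the top of the atmosphere, σT_e⁴ = S(1−α)/4 = 259.1 W m^-2, giving T_e = 260.0 K.
Surface balance with a leaky layer gives σT_s⁴ = σT_e⁴·2/(2−ε), so T_s = T_e·[2/(2−0.36)]^(1/4) = 273.2 K.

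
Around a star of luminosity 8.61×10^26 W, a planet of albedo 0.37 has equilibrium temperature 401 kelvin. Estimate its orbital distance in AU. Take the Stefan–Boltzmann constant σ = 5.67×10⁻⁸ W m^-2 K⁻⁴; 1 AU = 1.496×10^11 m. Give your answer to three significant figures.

Energy balance gives S = 4σT⁴/(1−α) = 9309 W m^-2.
S = L/(4πd²) → d = √(L/4πS) = √(8.61×10^26/(4π·9309)) = 8.579×10^10 m = 0.5735 AU.

0.573 AU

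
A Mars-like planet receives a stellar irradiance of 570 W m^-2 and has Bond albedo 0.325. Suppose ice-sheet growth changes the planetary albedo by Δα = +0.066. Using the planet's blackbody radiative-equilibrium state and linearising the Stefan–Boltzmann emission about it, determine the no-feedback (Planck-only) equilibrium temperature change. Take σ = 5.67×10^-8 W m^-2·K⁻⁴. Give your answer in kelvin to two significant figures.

Reference equilibrium: T_e = [S(1−α)/(4σ)]^(1/4) = 202.9 K.
The change in absorbed flux is Δ[S(1−α)/4] = −SΔα/4 = -9.405 W m^-2.
Linearising σT⁴ gives d(σT⁴)/dT = 4σT_e³ = 1.896 W m^-2 per K.
ΔT₀ = ΔF/λ_P = -9.405/1.896 = -4.96 K.

-5.0 K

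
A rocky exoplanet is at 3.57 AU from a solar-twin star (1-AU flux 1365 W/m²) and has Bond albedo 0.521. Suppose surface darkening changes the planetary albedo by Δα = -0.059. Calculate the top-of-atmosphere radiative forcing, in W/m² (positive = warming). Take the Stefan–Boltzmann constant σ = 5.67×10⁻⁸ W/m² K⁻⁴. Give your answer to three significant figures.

Flux at the orbit: S = 1365/(3.57)² = 107.1 W/m².
ΔF = −(S/4)Δα = −(107.1/4)×(-0.059) = 1.580 W/m².

1.58 W/m²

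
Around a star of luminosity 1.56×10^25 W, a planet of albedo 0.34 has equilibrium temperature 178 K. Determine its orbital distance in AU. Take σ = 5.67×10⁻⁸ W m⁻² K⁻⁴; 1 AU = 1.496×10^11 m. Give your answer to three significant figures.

Required flux: S = 4σT⁴/(1−α) = 345.0 W m⁻².
S = L/(4πd²) → d = √(L/4πS) = √(1.56×10^25/(4π·345.0)) = 5.999×10^10 m = 0.4010 AU.

0.401 AU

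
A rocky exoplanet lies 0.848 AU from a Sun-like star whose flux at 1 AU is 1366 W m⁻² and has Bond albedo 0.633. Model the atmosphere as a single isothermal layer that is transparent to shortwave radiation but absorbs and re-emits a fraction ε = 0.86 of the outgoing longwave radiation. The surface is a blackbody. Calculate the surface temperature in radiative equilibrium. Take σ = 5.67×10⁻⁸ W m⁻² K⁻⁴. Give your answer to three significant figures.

Flux at the orbit: S = 1366/(0.848)² = 1900 W m⁻².
Effective emission temperature (TOA balance): σT_e⁴ = S(1−α)/4 = 174.3 W m⁻² → T_e = 235.5 K.
The surface balance (absorbed SW + ε·downward IR = σT_s⁴) with T_a⁴ = T_s⁴/2 reduces to T_s = T_e·[2/(2−ε)]^¼ = 271.0 K.

271 K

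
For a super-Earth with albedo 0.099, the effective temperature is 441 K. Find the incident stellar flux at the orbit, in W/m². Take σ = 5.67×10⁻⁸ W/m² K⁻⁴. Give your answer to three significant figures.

9520 W/m²

Invert the energy balance for S: S = 4σT⁴/(1−α).
The emitted flux is σT⁴ = 2145 W/m².
S = 4·2145/0.901 = 9521 W/m².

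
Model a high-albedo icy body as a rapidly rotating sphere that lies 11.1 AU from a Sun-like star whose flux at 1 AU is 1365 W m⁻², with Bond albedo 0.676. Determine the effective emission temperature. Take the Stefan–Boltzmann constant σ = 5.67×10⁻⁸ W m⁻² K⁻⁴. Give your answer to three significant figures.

63.1 K

Flux at the orbit: S = 1365/(11.1)² = 11.08 W m⁻².
The planet absorbs (1−α)S over its disc πR² and re-emits over 4πR², so the mean absorbed flux is (1−0.676)·11.08/4 = 0.8974 W m⁻².
Balancing against σT⁴: T = (0.8974/5.67×10⁻⁸)^(1/4) = 63.07 K.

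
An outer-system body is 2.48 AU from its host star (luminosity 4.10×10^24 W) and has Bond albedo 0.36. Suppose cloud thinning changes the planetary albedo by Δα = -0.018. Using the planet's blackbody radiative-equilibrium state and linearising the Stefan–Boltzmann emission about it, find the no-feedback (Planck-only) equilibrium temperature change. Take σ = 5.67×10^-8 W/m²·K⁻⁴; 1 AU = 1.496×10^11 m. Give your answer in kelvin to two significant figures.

0.36 K

d = 2.48 × 1.496×10^11 m = 3.710×10^11 m.
Spreading L over a sphere of radius d: S = 4.10×10^24/(4π·3.71×10^11²) = 2.370 W/m².
Reference equilibrium: T_e = [S(1−α)/(4σ)]^(1/4) = 50.86 K.
The change in absorbed flux is Δ[S(1−α)/4] = −SΔα/4 = 0.01067 W/m².
The Planck feedback parameter is 4σT_e³ = 0.02983 W/m²/K.
ΔT₀ = ΔF/λ_P = 0.01067/0.02983 = 0.358 K.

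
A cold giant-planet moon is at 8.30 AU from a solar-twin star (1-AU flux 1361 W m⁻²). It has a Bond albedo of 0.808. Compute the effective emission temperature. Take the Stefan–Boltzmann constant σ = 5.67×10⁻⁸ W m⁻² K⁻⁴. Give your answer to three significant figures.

Flux at the orbit: S = 1361/(8.30)² = 19.76 W m⁻².
Absorbed flux (global mean): S(1−α)/4 = 19.76·0.192/4 = 0.9483 W m⁻².
Set σT⁴ = 0.9483 → T = (0.9483/σ)^(1/4) = 63.95 K.

63.9 K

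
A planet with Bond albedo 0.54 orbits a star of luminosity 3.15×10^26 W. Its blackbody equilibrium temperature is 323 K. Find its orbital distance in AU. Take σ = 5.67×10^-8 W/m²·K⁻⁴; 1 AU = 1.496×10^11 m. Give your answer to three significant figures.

Energy balance gives S = 4σT⁴/(1−α) = 5367 W/m².
From L = 4πd²S, d = √(3.15×10^26/(4π·5367)) = 6.834×10^10 m = 0.4568 AU.

0.457 AU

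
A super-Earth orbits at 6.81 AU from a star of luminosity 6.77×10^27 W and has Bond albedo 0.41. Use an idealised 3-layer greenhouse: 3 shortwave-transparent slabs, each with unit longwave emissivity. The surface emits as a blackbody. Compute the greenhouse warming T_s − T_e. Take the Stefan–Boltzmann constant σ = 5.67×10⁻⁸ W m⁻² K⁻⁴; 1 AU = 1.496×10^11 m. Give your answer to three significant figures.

d = 6.81 × 1.496×10^11 m = 1.019×10^12 m.
Flux at the orbit: S = L/(4πd²) = 6.77×10^27/(4π·(1.02×10^12)²) = 519.1 W m⁻².
OLR = S(1−α)/4 = 76.56 W m⁻²; the top layer radiates at T_e = 191.7 K.
T_s = (N+1)^(1/4)·T_e = 271.1 K.
Warming: T_s − T_e = 79.40 K.

79.4 kelvin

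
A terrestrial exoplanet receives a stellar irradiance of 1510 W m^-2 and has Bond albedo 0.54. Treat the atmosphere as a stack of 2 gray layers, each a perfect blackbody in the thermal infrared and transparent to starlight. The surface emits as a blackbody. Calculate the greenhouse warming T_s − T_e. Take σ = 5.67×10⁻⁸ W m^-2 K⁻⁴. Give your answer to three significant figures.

74.4 K

The effective emission temperature is T_e = [S(1−α)/(4σ)]^¼ = 235.2 K.
Surface: T_s = (3)^¼·T_e = 309.6 K.
Warming: T_s − T_e = 74.36 K.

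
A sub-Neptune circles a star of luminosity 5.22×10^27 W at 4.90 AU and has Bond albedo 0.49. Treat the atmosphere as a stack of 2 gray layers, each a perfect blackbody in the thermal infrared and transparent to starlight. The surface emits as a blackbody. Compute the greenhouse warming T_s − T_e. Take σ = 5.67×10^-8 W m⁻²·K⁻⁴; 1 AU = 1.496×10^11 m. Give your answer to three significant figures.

Orbital distance: d = 4.90 AU = 7.330×10^11 m.
Spreading L over a sphere of radius d: S = 5.22×10^27/(4π·7.33×10^11²) = 773.0 W m⁻².
Top-of-atmosphere balance: σT_e⁴ = S(1−α)/4 = 98.56 W m⁻² → T_e = 204.2 K.
Surface: T_s = (3)^¼·T_e = 268.7 K.
Warming: T_s − T_e = 64.54 K.

64.5 K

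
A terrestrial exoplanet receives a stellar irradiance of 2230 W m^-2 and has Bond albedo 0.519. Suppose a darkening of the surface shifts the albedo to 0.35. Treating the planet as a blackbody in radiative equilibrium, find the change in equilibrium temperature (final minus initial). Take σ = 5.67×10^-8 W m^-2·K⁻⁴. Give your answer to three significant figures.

20.5 K

Initial: T₁ = [S(1−0.519)/(4σ)]^(1/4) = 262.2 K.
Final:   T₂ = [S(1−0.35)/(4σ)]^(1/4) = 282.7 K.
ΔT = T₂ − T₁ = 20.50 K.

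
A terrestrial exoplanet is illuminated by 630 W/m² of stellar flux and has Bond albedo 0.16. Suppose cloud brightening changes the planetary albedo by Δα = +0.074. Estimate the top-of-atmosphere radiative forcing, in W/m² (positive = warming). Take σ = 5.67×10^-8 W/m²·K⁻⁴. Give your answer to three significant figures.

ΔF = −(S/4)Δα = −(630.0/4)×(+0.074) = -11.65 W/m².

-11.7 W/m²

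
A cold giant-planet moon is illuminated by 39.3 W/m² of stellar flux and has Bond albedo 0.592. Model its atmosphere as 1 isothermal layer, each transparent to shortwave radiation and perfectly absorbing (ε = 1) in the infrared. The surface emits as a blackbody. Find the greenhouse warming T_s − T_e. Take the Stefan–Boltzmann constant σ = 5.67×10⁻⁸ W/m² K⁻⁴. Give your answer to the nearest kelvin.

17 kelvin

Top-of-atmosphere balance: σT_e⁴ = S(1−α)/4 = 4.009 W/m² → T_e = 91.70 K.
T_s = (N+1)^(1/4)·T_e = 109.0 K.
So the greenhouse effect raises the surface by 109.0 − 91.70 = 17.35 K.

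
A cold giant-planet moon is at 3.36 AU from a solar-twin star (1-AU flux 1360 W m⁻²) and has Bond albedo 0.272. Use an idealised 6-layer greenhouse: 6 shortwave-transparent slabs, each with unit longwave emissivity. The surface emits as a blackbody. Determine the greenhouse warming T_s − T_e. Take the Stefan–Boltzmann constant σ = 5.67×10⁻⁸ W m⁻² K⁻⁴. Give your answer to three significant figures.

87.9 K

Irradiance scales as 1/d², so S = 1360 W m⁻² × (1/3.36)² = 120.5 W m⁻².
Top-of-atmosphere balance: σT_e⁴ = S(1−α)/4 = 21.92 W m⁻² → T_e = 140.2 K.
T_s = (N+1)^(1/4)·T_e = 228.1 K.
Warming: T_s − T_e = 87.86 K.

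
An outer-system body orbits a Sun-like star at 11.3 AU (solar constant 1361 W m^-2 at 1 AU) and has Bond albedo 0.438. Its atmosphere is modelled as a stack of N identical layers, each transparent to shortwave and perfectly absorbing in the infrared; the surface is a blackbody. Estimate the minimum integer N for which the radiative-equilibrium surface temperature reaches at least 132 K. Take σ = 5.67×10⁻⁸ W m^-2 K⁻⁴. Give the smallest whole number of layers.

11

Flux at the orbit: S = 1361/(11.3)² = 10.66 W m^-2.
OLR = S(1−α)/4 = 1.498 W m^-2; the top layer radiates at T_e = 71.69 K.
Since T_s⁴ = (N+1)T_e⁴, we need N ≥ (T_s/T_e)⁴ − 1 = 10.495.
The minimum whole number is N = 11.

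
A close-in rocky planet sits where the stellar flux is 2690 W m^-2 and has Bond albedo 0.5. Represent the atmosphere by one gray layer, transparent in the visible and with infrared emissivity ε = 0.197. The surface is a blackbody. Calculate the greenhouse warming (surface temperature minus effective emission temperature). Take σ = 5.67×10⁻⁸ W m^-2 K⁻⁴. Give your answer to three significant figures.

The planet radiates to space at T_e = [S(1−α)/(4σ)]^(1/4) = 277.5 K.
For a single slab of emissivity ε, T_s⁴ = 2T_e⁴/(2−ε); thus T_s = 277.5·(1.109)^(1/4) = 284.8 K.
T_s − T_e = 284.8 − 277.5 = 7.288 K.

7.29 K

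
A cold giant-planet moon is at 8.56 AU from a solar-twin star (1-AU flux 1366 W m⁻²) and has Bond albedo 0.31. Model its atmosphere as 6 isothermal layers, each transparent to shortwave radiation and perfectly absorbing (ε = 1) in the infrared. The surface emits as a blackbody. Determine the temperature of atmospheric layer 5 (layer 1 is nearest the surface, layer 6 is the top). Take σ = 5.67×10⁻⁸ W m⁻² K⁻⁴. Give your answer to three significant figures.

103 K

Flux at the orbit: S = 1366/(8.56)² = 18.64 W m⁻².
The effective emission temperature is T_e = [S(1−α)/(4σ)]^¼ = 86.78 K.
Each opaque layer satisfies 2T_j⁴ = T_{j−1}⁴ + T_{j+1}⁴, giving T_k⁴ = (N+1−k)T_e⁴.
T_5 = (2)^(1/4)·86.78 = 103.2 K.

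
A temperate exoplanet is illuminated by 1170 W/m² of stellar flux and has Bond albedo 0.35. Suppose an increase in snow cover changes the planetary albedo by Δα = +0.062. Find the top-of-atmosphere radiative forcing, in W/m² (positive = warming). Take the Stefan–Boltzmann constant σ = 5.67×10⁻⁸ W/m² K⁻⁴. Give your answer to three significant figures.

-18.1 W/m²

ΔF = −(S/4)Δα = −(1170/4)×(+0.062) = -18.14 W/m².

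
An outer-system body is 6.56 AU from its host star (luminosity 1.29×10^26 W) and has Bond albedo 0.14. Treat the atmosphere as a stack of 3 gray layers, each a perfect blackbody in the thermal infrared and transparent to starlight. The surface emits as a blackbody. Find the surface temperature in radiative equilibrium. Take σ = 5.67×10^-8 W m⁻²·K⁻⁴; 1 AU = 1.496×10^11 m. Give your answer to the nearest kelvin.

Orbital distance: d = 6.56 AU = 9.814×10^11 m.
Spreading L over a sphere of radius d: S = 1.29×10^26/(4π·9.81×10^11²) = 10.66 W m⁻².
OLR = S(1−α)/4 = 2.292 W m⁻²; the top layer radiates at T_e = 79.73 K.
For an N-layer opaque stack, T_s⁴ = (N+1)T_e⁴, hence T_s = (4)^(1/4)×79.73 K = 112.8 K.

113 K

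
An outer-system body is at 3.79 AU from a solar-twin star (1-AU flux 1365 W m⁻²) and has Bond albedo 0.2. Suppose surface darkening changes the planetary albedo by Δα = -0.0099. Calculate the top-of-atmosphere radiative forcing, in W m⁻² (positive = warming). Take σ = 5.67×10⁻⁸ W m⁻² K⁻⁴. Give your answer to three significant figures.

0.235 W m⁻²

Irradiance scales as 1/d², so S = 1365 W m⁻² × (1/3.79)² = 95.03 W m⁻².
The change in absorbed flux is Δ[S(1−α)/4] = −SΔα/4 = 0.2352 W m⁻².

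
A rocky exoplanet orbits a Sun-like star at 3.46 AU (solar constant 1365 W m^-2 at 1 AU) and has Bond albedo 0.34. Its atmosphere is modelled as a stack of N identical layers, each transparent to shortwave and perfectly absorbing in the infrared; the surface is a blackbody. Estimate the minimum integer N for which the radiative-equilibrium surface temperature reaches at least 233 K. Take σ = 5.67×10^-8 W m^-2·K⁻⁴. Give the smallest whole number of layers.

8

Flux at the orbit: S = 1365/(3.46)² = 114.0 W m^-2.
OLR = S(1−α)/4 = 18.81 W m^-2; the top layer radiates at T_e = 135.0 K.
Need (N+1)T_e⁴ ≥ T_s⁴, i.e. N+1 ≥ (233/135.0)⁴ = 8.883.
Rounding up, N = 8.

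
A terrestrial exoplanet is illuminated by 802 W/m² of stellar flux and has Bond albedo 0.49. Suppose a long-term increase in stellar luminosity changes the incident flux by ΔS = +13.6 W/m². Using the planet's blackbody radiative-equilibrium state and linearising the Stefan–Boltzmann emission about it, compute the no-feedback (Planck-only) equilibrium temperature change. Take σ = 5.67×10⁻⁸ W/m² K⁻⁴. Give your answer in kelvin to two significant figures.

Unperturbed T_e = [802.0·(1−0.49)/(4σ)]^¼ = 206.1 K.
TOA radiative forcing: ΔF = (1−α)ΔS/4 = 0.51·(+13.6)/4 = 1.734 W/m².
Linearising σT⁴ gives d(σT⁴)/dT = 4σT_e³ = 1.985 W/m² per K.
So ΔT₀ = 1.734/1.985 = 0.874 K.

0.87 kelvin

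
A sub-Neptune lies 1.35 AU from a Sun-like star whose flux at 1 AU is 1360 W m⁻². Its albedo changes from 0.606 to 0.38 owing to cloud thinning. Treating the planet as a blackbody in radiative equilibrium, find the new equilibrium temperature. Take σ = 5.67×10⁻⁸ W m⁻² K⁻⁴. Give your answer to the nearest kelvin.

By the inverse-square law, S = 1360/1.35² = 746.2 W m⁻².
New equilibrium: T₂ = [(1−0.38)·746.2/(4σ)]^(1/4) = 212.5 K.

213 K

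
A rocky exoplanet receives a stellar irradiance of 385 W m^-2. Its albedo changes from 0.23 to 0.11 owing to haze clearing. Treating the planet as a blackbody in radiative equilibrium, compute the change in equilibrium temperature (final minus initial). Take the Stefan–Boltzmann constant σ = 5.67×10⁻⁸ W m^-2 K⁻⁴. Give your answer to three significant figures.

7.01 K

With α = 0.23, T₁ = 190.1 K.
Final:   T₂ = [S(1−0.11)/(4σ)]^(1/4) = 197.2 K.
ΔT = T₂ − T₁ = 7.011 K.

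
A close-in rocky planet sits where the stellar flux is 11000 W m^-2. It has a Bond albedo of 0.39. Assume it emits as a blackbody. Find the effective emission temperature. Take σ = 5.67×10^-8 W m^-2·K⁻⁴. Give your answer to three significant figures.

415 kelvin

Averaging over the sphere, the absorbed flux is S(1−α)/4 = 1678 W m^-2.
Balancing against σT⁴: T = (1678/5.67×10⁻⁸)^(1/4) = 414.7 K.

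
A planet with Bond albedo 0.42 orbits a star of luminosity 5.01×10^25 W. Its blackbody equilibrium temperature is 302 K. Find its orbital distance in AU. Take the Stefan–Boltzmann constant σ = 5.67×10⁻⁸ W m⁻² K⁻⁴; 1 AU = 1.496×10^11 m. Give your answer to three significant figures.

Required flux: S = 4σT⁴/(1−α) = 3253 W m⁻².
Then d = [L/(4πS)]^(1/2) = 3.501×10^10 m, i.e. 0.2340 AU.

0.234 AU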